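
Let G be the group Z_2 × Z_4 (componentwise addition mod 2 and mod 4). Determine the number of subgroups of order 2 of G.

|G| = 8 and 2 | 8, so subgroups of order 2 are possible by Lagrange.
The subgroups of order 2 are: {(0,0), (0,2)}; {(0,0), (1,0)}; {(0,0), (1,2)}.
So G has 3 subgroups of order 2.

3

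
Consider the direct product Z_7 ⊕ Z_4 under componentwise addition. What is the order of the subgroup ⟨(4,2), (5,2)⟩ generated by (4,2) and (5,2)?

14

|⟨(4,2)⟩| = 14 and |⟨(5,2)⟩| = 14, so |H| is a multiple of lcm(14, 14) = 14 and divides |G| = 28.
Closing under the operation: H = {(0,0), (0,2), (1,0), (1,2), (2,0), (2,2), (3,0), (3,2), (4,0), (4,2), (5,0), (5,2), (6,0), (6,2)}, so |H| = 14.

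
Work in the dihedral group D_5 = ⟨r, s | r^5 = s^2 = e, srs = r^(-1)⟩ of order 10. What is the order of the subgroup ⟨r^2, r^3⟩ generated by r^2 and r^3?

|⟨r^2⟩| = 5 and |⟨r^3⟩| = 5, so |H| is a multiple of lcm(5, 5) = 5 and divides |G| = 10.
Closing under the operation: H = {e, r, r^2, r^3, r^4}, so |H| = 5.

5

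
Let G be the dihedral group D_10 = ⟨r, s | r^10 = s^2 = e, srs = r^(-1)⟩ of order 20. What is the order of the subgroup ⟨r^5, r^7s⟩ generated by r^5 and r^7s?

|⟨r^5⟩| = 2 and |⟨r^7s⟩| = 2, so |H| is a multiple of lcm(2, 2) = 2 and divides |G| = 20.
Closing under the operation: H = {e, r^5, r^2s, r^7s}, so |H| = 4.

4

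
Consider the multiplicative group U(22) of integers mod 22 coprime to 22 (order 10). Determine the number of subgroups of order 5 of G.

1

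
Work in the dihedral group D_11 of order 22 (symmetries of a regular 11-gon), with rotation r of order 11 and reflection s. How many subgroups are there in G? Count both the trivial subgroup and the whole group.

14

|G| = 22, so by Lagrange every subgroup order divides 22. Divisors: 1, 2, 11, 22.
Subgroups by order — order 1: 1; order 2: 11; order 11: 1; order 22: 1.
Total: 1 + 11 + 1 + 1 = 14.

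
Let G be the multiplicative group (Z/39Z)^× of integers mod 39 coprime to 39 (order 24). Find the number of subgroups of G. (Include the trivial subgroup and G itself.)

|G| = 24, so by Lagrange every subgroup order divides 24. Divisors: 1, 2, 3, 4, 6, 8, 12, 24.
Subgroups by order — order 1: 1; order 2: 3; order 3: 1; order 4: 3; order 6: 3; order 8: 1; order 12: 3; order 24: 1.
Total: 1 + 3 + 1 + 3 + 3 + 1 + 3 + 1 = 16.

16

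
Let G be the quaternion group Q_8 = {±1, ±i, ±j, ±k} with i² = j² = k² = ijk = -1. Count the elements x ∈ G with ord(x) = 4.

The elements of order 4 are: i, -i, j, -j, k, -k.
That's 6.

6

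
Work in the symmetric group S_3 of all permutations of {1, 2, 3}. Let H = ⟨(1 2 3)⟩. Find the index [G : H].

2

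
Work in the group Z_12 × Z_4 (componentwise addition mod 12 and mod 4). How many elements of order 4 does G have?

12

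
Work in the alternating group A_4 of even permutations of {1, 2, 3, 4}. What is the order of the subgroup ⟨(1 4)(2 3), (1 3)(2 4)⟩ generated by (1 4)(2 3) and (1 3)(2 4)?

4

|⟨(1 4)(2 3)⟩| = 2 and |⟨(1 3)(2 4)⟩| = 2, so |H| is a multiple of lcm(2, 2) = 2 and divides |G| = 12.
Closing under the operation: H = {e, (1 2)(3 4), (1 3)(2 4), (1 4)(2 3)}, so |H| = 4.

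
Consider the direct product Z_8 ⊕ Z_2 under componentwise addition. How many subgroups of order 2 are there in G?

3

|G| = 16 and 2 | 16, so subgroups of order 2 are possible by Lagrange.
The subgroups of order 2 are: {(0,0), (0,1)}; {(0,0), (4,0)}; {(0,0), (4,1)}.
So G has 3 subgroups of order 2.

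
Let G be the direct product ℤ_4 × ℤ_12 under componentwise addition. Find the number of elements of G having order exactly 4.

An element (a,b) has order lcm(ord(a), ord(b)); count pairs with lcm equal to 4.
Enumerating gives 12 such elements.

12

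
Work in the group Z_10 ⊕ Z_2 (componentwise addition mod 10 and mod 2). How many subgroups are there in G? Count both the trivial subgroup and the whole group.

|G| = 20, so by Lagrange every subgroup order divides 20. Divisors: 1, 2, 4, 5, 10, 20.
Subgroups by order — order 1: 1; order 2: 3; order 4: 1; order 5: 1; order 10: 3; order 20: 1.
Total: 1 + 3 + 1 + 1 + 3 + 1 = 10.

10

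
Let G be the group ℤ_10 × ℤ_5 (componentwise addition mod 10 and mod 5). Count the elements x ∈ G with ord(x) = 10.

24

An element (a,b) has order lcm(ord(a), ord(b)); count pairs with lcm equal to 10.
Enumerating gives 24 such elements.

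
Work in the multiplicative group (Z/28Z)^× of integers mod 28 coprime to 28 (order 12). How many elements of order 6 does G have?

The elements of order 6 are: 3, 5, 11, 17, 19, 23.
That's 6.

6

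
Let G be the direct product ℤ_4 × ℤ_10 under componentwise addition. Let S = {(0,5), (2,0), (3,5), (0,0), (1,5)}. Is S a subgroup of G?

No

Closure fails: (0,5) + (1,5) = (1,0) ∉ S. So S is not a subgroup.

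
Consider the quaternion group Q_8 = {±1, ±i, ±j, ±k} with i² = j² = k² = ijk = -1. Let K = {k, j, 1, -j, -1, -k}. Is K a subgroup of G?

No

|K| = 6 does not divide |G| = 8, so by Lagrange K is not a subgroup.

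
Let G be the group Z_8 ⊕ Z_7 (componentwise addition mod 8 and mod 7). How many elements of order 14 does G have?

6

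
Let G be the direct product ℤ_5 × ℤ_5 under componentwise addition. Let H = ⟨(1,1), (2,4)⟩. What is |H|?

|⟨(1,1)⟩| = 5 and |⟨(2,4)⟩| = 5, so |H| is a multiple of lcm(5, 5) = 5 and divides |G| = 25.
Closing {(1,1), (2,4)} under the group operation gives all of G, so |H| = 25.

25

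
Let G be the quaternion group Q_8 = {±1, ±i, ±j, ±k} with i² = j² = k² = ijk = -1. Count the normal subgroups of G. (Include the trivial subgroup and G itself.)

G has 6 subgroups. Checking conjugation-invariance by order — order 1: 1/1 normal; order 2: 1/1 normal; order 4: 3/3 normal; order 8: 1/1 normal.
Total normal subgroups: 6.

6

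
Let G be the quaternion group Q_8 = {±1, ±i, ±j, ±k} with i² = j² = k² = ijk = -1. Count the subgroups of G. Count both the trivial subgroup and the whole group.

|G| = 8, so by Lagrange every subgroup order divides 8. Divisors: 1, 2, 4, 8.
Subgroups by order — order 1: 1; order 2: 1; order 4: 3; order 8: 1.
Total: 1 + 1 + 3 + 1 = 6.

6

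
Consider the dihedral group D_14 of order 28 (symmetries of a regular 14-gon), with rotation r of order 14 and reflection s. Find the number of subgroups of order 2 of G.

15

|G| = 28 and 2 | 28, so subgroups of order 2 are possible by Lagrange.
The subgroups of order 2 are: {e, r^10s}; {e, r^11s}; {e, r^12s}; {e, r^13s}; … (15 in all).
So G has 15 subgroups of order 2.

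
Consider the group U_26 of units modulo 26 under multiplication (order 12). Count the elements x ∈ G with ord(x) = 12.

4

The elements of order 12 are: 7, 11, 15, 19.
That's 4.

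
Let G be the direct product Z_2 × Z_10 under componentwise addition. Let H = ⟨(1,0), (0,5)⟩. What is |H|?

4

|⟨(1,0)⟩| = 2 and |⟨(0,5)⟩| = 2, so |H| is a multiple of lcm(2, 2) = 2 and divides |G| = 20.
Closing under the operation: H = {(0,0), (0,5), (1,0), (1,5)}, so |H| = 4.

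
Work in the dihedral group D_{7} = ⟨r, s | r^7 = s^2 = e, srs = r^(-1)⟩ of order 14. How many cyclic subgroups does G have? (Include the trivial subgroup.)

Group the elements of G by the cyclic subgroup they generate; each cyclic subgroup of order d accounts for φ(d) elements.
Cyclic subgroups by order — order 1: 1; order 2: 7; order 7: 1.
Total: 9.

9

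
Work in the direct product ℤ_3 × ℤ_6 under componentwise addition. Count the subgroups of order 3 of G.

4

|G| = 18 and 3 | 18, so subgroups of order 3 are possible by Lagrange.
The subgroups of order 3 are: {(0,0), (0,2), (0,4)}; {(0,0), (1,0), (2,0)}; {(0,0), (1,2), (2,4)}; {(0,0), (1,4), (2,2)}.
So G has 4 subgroups of order 3.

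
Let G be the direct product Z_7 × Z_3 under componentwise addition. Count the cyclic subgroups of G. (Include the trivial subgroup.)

A cyclic subgroup of order d is generated by each of its φ(d) elements of order d, so the cyclic subgroups of order d number (#elements of order d)/φ(d).
Cyclic subgroups by order — order 1: 1; order 3: 1; order 7: 1; order 21: 1.
Total: 4.

4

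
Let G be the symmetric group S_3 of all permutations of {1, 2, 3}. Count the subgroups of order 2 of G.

3

|G| = 6 and 2 | 6, so subgroups of order 2 are possible by Lagrange.
The subgroups of order 2 are: {e, (1 2)}; {e, (1 3)}; {e, (2 3)}.
So G has 3 subgroups of order 2.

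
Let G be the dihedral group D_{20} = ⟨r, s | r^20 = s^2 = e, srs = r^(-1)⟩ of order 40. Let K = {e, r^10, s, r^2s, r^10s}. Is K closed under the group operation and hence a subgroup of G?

No

Closure fails: s · r^2s = r^18 ∉ K. So K is not a subgroup.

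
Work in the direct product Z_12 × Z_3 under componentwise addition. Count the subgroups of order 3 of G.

4

|G| = 36 and 3 | 36, so subgroups of order 3 are possible by Lagrange.
The subgroups of order 3 are: {(0,0), (0,1), (0,2)}; {(0,0), (4,0), (8,0)}; {(0,0), (4,1), (8,2)}; {(0,0), (4,2), (8,1)}.
So G has 4 subgroups of order 3.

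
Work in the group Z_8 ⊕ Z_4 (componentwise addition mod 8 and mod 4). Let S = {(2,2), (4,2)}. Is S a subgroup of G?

The identity (0,0) ∉ S, so S is not a subgroup.

No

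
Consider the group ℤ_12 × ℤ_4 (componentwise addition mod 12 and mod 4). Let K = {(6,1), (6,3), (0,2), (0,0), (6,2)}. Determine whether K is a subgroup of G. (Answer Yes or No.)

|K| = 5 does not divide |G| = 48, so by Lagrange K is not a subgroup.

No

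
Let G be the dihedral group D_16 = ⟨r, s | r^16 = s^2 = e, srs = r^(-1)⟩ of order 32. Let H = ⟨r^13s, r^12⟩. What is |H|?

8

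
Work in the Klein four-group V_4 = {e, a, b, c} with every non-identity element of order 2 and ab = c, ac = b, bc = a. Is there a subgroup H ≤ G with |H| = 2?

Yes

2 | 4. A subgroup of order 2 is {e, a}.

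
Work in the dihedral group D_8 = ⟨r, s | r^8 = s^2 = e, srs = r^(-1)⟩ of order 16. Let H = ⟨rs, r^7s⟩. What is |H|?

8

|⟨rs⟩| = 2 and |⟨r^7s⟩| = 2, so |H| is a multiple of lcm(2, 2) = 2 and divides |G| = 16.
Closing under the operation: H = {e, r^2, r^4, r^6, rs, r^3s, r^5s, r^7s}, so |H| = 8.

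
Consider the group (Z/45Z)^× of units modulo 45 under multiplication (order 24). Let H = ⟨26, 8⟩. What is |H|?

|⟨26⟩| = 2 and |⟨8⟩| = 4, so |H| is a multiple of lcm(2, 4) = 4 and divides |G| = 24.
Closing under the operation: H = {1, 8, 17, 19, 26, 28, 37, 44}, so |H| = 8.

8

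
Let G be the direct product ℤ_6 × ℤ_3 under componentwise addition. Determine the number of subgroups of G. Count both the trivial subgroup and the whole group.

|G| = 18, so by Lagrange every subgroup order divides 18. Divisors: 1, 2, 3, 6, 9, 18.
Subgroups by order — order 1: 1; order 2: 1; order 3: 4; order 6: 4; order 9: 1; order 18: 1.
Total: 1 + 1 + 4 + 4 + 1 + 1 = 12.

12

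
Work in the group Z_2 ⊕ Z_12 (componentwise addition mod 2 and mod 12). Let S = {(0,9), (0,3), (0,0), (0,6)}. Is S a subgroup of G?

|S| = 4 divides |G| = 24, consistent with Lagrange.
S contains the identity, every element's inverse is in S, and S is closed under +: it is a subgroup.
In fact S = ⟨(0,3)⟩.

Yes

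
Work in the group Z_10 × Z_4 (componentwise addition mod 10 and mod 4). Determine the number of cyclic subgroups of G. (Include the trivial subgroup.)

12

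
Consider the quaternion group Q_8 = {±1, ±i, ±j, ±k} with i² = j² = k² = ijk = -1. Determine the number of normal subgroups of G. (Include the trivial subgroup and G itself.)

G has 6 subgroups. Checking conjugation-invariance by order — order 1: 1/1 normal; order 2: 1/1 normal; order 4: 3/3 normal; order 8: 1/1 normal.
Total normal subgroups: 6.

6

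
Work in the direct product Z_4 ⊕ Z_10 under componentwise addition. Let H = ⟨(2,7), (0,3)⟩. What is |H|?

20

|⟨(2,7)⟩| = 10 and |⟨(0,3)⟩| = 10, so |H| is a multiple of lcm(10, 10) = 10 and divides |G| = 40.
Closing under the operation: H = {(0,0), (0,1), (0,2), (0,3), (0,4), (0,5), (0,6), (0,7), (0,8), (0,9), (2,0), (2,1), (2,2), (2,3), (2,4), (2,5), (2,6), (2,7), (2,8), (2,9)}, so |H| = 20.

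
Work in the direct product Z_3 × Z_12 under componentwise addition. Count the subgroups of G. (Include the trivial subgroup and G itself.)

18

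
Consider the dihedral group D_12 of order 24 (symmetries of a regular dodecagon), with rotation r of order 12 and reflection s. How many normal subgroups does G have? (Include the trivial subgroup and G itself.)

9

G has 34 subgroups. Checking conjugation-invariance by order — order 1: 1/1 normal; order 2: 1/13 normal; order 3: 1/1 normal; order 4: 1/7 normal; order 6: 1/5 normal; order 8: 0/3 normal; order 12: 3/3 normal; order 24: 1/1 normal.
Total normal subgroups: 9.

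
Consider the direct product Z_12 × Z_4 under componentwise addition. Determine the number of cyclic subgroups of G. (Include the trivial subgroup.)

20

A cyclic subgroup of order d is generated by each of its φ(d) elements of order d, so the cyclic subgroups of order d number (#elements of order d)/φ(d).
Cyclic subgroups by order — order 1: 1; order 2: 3; order 3: 1; order 4: 6; order 6: 3; order 12: 6.
Total: 20.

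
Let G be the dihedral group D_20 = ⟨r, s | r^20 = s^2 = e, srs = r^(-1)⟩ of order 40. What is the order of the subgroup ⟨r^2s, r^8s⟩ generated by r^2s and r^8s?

|⟨r^2s⟩| = 2 and |⟨r^8s⟩| = 2, so |H| is a multiple of lcm(2, 2) = 2 and divides |G| = 40.
Closing under the operation: H = {e, r^2, r^4, r^6, r^8, r^10, r^12, r^14, r^16, r^18, s, r^2s, r^4s, r^6s, r^8s, r^10s, r^12s, r^14s, r^16s, r^18s}, so |H| = 20.

20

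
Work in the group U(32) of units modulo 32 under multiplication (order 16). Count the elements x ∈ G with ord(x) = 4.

The elements of order 4 are: 7, 9, 23, 25.
That's 4.

4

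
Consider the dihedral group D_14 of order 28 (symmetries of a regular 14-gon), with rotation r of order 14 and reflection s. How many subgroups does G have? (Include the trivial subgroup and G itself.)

|G| = 28, so by Lagrange every subgroup order divides 28. Divisors: 1, 2, 4, 7, 14, 28.
Subgroups by order — order 1: 1; order 2: 15; order 4: 7; order 7: 1; order 14: 3; order 28: 1.
Total: 1 + 15 + 7 + 1 + 3 + 1 = 28.

28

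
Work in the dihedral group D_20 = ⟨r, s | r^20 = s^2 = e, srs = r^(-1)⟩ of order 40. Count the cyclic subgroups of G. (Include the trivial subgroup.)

26

A cyclic subgroup of order d is generated by each of its φ(d) elements of order d, so the cyclic subgroups of order d number (#elements of order d)/φ(d).
Cyclic subgroups by order — order 1: 1; order 2: 21; order 4: 1; order 5: 1; order 10: 1; order 20: 1.
Total: 26.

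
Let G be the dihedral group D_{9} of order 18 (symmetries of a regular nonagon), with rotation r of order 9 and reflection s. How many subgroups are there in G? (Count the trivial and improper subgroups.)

16

|G| = 18, so by Lagrange every subgroup order divides 18. Divisors: 1, 2, 3, 6, 9, 18.
Subgroups by order — order 1: 1; order 2: 9; order 3: 1; order 6: 3; order 9: 1; order 18: 1.
Total: 1 + 9 + 1 + 3 + 1 + 1 = 16.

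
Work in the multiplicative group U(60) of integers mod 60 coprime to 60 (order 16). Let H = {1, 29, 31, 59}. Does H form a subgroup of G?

Yes

|H| = 4 divides |G| = 16, consistent with Lagrange.
H contains the identity, every element's inverse is in H, and H is closed under ·: it is a subgroup.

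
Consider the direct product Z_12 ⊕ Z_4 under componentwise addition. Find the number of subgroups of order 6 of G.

3

|G| = 48 and 6 | 48, so subgroups of order 6 are possible by Lagrange.
The subgroups of order 6 are: {(0,0), (0,2), (4,0), (4,2), (8,0), (8,2)}; {(0,0), (2,0), (4,0), (6,0), (8,0), (10,0)}; {(0,0), (2,2), (4,0), (6,2), (8,0), (10,2)}.
So G has 3 subgroups of order 6.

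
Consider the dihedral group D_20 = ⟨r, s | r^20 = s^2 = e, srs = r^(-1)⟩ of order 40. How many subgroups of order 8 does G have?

5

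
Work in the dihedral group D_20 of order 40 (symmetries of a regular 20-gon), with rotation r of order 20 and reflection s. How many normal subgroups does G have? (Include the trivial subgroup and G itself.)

9

G has 48 subgroups. Checking conjugation-invariance by order — order 1: 1/1 normal; order 2: 1/21 normal; order 4: 1/11 normal; order 5: 1/1 normal; order 8: 0/5 normal; order 10: 1/5 normal; order 20: 3/3 normal; order 40: 1/1 normal.
Total normal subgroups: 9.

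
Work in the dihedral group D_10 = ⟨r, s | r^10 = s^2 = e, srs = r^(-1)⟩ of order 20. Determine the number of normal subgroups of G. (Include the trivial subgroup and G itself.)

7

G has 22 subgroups. Checking conjugation-invariance by order — order 1: 1/1 normal; order 2: 1/11 normal; order 4: 0/5 normal; order 5: 1/1 normal; order 10: 3/3 normal; order 20: 1/1 normal.
Total normal subgroups: 7.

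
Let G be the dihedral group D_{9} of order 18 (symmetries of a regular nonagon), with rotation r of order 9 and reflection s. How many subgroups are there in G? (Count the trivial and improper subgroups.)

16

|G| = 18, so by Lagrange every subgroup order divides 18. Divisors: 1, 2, 3, 6, 9, 18.
Subgroups by order — order 1: 1; order 2: 9; order 3: 1; order 6: 3; order 9: 1; order 18: 1.
Total: 1 + 9 + 1 + 3 + 1 + 1 = 16.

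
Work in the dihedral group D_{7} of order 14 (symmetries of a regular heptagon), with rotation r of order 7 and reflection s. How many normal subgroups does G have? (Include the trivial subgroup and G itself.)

G has 10 subgroups. Checking conjugation-invariance by order — order 1: 1/1 normal; order 2: 0/7 normal; order 7: 1/1 normal; order 14: 1/1 normal.
Total normal subgroups: 3.

3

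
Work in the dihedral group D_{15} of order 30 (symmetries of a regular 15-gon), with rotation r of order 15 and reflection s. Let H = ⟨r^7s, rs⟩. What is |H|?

10

|⟨r^7s⟩| = 2 and |⟨rs⟩| = 2, so |H| is a multiple of lcm(2, 2) = 2 and divides |G| = 30.
Closing under the operation: H = {e, r^3, r^6, r^9, r^12, rs, r^4s, r^7s, r^10s, r^13s}, so |H| = 10.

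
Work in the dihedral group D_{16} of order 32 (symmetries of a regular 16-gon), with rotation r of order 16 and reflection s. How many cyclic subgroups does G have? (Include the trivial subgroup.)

21

Group the elements of G by the cyclic subgroup they generate; each cyclic subgroup of order d accounts for φ(d) elements.
Cyclic subgroups by order — order 1: 1; order 2: 17; order 4: 1; order 8: 1; order 16: 1.
Total: 21.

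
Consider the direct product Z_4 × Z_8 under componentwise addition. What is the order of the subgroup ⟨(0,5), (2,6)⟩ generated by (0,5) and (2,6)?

16

|⟨(0,5)⟩| = 8 and |⟨(2,6)⟩| = 4, so |H| is a multiple of lcm(8, 4) = 8 and divides |G| = 32.
Closing under the operation: H = {(0,0), (0,1), (0,2), (0,3), (0,4), (0,5), (0,6), (0,7), (2,0), (2,1), (2,2), (2,3), (2,4), (2,5), (2,6), (2,7)}, so |H| = 16.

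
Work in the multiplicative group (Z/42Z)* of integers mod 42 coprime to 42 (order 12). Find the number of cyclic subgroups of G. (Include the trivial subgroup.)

Group the elements of G by the cyclic subgroup they generate; each cyclic subgroup of order d accounts for φ(d) elements.
Cyclic subgroups by order — order 1: 1; order 2: 3; order 3: 1; order 6: 3.
Total: 8.

8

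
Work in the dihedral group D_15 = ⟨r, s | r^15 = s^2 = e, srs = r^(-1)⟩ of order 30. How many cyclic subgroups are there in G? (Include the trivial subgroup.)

19

Group the elements of G by the cyclic subgroup they generate; each cyclic subgroup of order d accounts for φ(d) elements.
Cyclic subgroups by order — order 1: 1; order 2: 15; order 3: 1; order 5: 1; order 15: 1.
Total: 19.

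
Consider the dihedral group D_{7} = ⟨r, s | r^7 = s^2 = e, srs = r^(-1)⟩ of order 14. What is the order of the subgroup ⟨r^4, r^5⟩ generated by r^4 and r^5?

|⟨r^4⟩| = 7 and |⟨r^5⟩| = 7, so |H| is a multiple of lcm(7, 7) = 7 and divides |G| = 14.
Closing under the operation: H = {e, r, r^2, r^3, r^4, r^5, r^6}, so |H| = 7.

7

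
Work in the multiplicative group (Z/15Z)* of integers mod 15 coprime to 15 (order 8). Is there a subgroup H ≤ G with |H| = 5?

No

5 does not divide |G| = 8, so by Lagrange no subgroup of order 5 exists.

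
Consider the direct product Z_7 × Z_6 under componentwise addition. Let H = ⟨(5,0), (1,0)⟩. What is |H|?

|⟨(5,0)⟩| = 7 and |⟨(1,0)⟩| = 7, so |H| is a multiple of lcm(7, 7) = 7 and divides |G| = 42.
Closing under the operation: H = {(0,0), (1,0), (2,0), (3,0), (4,0), (5,0), (6,0)}, so |H| = 7.

7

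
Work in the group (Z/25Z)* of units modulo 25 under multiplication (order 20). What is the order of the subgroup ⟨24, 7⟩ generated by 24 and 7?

4

|⟨24⟩| = 2 and |⟨7⟩| = 4, so |H| is a multiple of lcm(2, 4) = 4 and divides |G| = 20.
Closing under the operation: H = {1, 7, 18, 24}, so |H| = 4.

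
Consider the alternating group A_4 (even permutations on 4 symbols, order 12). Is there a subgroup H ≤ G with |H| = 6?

No

6 | 12, so Lagrange does not rule it out; but checking all subgroups of G, none has order 6.
(A_4 is the standard example that the converse of Lagrange fails.)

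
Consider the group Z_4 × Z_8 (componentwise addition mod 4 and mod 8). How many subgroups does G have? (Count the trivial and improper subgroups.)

22

|G| = 32, so by Lagrange every subgroup order divides 32. Divisors: 1, 2, 4, 8, 16, 32.
Subgroups by order — order 1: 1; order 2: 3; order 4: 7; order 8: 7; order 16: 3; order 32: 1.
Total: 1 + 3 + 7 + 7 + 3 + 1 = 22.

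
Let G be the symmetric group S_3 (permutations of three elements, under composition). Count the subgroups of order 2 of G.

3

|G| = 6 and 2 | 6, so subgroups of order 2 are possible by Lagrange.
The subgroups of order 2 are: {e, (1 2)}; {e, (1 3)}; {e, (2 3)}.
So G has 3 subgroups of order 2.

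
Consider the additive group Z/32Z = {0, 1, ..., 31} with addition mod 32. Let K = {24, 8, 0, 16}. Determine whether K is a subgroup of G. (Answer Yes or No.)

Yes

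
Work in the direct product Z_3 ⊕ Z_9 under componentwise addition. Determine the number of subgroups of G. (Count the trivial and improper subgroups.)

10

|G| = 27, so by Lagrange every subgroup order divides 27. Divisors: 1, 3, 9, 27.
Subgroups by order — order 1: 1; order 3: 4; order 9: 4; order 27: 1.
Total: 1 + 4 + 4 + 1 = 10.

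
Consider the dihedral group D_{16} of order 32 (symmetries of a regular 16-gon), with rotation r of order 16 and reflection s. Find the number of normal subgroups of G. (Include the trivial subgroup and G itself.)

8

G has 36 subgroups. Checking conjugation-invariance by order — order 1: 1/1 normal; order 2: 1/17 normal; order 4: 1/9 normal; order 8: 1/5 normal; order 16: 3/3 normal; order 32: 1/1 normal.
Total normal subgroups: 8.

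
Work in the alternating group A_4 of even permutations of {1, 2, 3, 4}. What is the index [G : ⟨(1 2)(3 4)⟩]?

6

|⟨(1 2)(3 4)⟩| = 2 and |G| = 12.
By Lagrange, [G : H] = |G|/|H| = 12/2 = 6.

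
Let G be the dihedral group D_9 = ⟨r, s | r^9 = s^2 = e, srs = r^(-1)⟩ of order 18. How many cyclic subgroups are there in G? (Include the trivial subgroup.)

12

Group the elements of G by the cyclic subgroup they generate; each cyclic subgroup of order d accounts for φ(d) elements.
Cyclic subgroups by order — order 1: 1; order 2: 9; order 3: 1; order 9: 1.
Total: 12.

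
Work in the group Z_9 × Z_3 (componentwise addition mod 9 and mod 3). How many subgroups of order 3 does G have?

|G| = 27 and 3 | 27, so subgroups of order 3 are possible by Lagrange.
The subgroups of order 3 are: {(0,0), (0,1), (0,2)}; {(0,0), (3,0), (6,0)}; {(0,0), (3,1), (6,2)}; {(0,0), (3,2), (6,1)}.
So G has 4 subgroups of order 3.

4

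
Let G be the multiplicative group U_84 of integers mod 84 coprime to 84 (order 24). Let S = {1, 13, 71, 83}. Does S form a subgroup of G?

|S| = 4 divides |G| = 24, consistent with Lagrange.
S contains the identity, every element's inverse is in S, and S is closed under ·: it is a subgroup.

Yes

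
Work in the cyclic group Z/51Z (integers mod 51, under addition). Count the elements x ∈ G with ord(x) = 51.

32

In a cyclic group of order 51, the number of elements of order d (for d | 51) is φ(d).
φ(51) = 32.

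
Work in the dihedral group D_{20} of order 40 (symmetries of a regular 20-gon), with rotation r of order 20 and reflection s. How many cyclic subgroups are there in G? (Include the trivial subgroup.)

Group the elements of G by the cyclic subgroup they generate; each cyclic subgroup of order d accounts for φ(d) elements.
Cyclic subgroups by order — order 1: 1; order 2: 21; order 4: 1; order 5: 1; order 10: 1; order 20: 1.
Total: 26.

26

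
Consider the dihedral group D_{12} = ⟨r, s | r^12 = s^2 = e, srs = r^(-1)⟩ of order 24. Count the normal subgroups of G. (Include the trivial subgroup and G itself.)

9

G has 34 subgroups. Checking conjugation-invariance by order — order 1: 1/1 normal; order 2: 1/13 normal; order 3: 1/1 normal; order 4: 1/7 normal; order 6: 1/5 normal; order 8: 0/3 normal; order 12: 3/3 normal; order 24: 1/1 normal.
Total normal subgroups: 9.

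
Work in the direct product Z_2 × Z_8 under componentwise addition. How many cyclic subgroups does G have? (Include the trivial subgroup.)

8

Each element a generates a cyclic subgroup ⟨a⟩; distinct elements may generate the same one (a cyclic group of order d has φ(d) generators).
Cyclic subgroups by order — order 1: 1; order 2: 3; order 4: 2; order 8: 2.
Total: 8.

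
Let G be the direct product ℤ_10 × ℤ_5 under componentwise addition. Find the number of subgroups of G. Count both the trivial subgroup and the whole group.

16

|G| = 50, so by Lagrange every subgroup order divides 50. Divisors: 1, 2, 5, 10, 25, 50.
Subgroups by order — order 1: 1; order 2: 1; order 5: 6; order 10: 6; order 25: 1; order 50: 1.
Total: 1 + 1 + 6 + 6 + 1 + 1 = 16.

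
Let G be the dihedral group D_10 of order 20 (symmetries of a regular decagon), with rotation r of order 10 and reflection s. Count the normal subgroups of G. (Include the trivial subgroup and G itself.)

7

G has 22 subgroups. Checking conjugation-invariance by order — order 1: 1/1 normal; order 2: 1/11 normal; order 4: 0/5 normal; order 5: 1/1 normal; order 10: 3/3 normal; order 20: 1/1 normal.
Total normal subgroups: 7.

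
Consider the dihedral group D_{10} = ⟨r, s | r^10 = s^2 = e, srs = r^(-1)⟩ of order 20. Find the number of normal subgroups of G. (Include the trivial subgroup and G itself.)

7

G has 22 subgroups. Checking conjugation-invariance by order — order 1: 1/1 normal; order 2: 1/11 normal; order 4: 0/5 normal; order 5: 1/1 normal; order 10: 3/3 normal; order 20: 1/1 normal.
Total normal subgroups: 7.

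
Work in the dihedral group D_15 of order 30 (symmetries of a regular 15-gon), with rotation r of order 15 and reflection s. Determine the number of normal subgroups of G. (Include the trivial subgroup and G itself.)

5

G has 28 subgroups. Checking conjugation-invariance by order — order 1: 1/1 normal; order 2: 0/15 normal; order 3: 1/1 normal; order 5: 1/1 normal; order 6: 0/5 normal; order 10: 0/3 normal; order 15: 1/1 normal; order 30: 1/1 normal.
Total normal subgroups: 5.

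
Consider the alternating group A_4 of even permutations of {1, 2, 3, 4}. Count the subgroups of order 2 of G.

3

|G| = 12 and 2 | 12, so subgroups of order 2 are possible by Lagrange.
The subgroups of order 2 are: {e, (1 2)(3 4)}; {e, (1 3)(2 4)}; {e, (1 4)(2 3)}.
So G has 3 subgroups of order 2.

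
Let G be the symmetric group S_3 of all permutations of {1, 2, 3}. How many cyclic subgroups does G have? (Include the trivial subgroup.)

Group the elements of G by the cyclic subgroup they generate; each cyclic subgroup of order d accounts for φ(d) elements.
Cyclic subgroups by order — order 1: 1; order 2: 3; order 3: 1.
Total: 5.

5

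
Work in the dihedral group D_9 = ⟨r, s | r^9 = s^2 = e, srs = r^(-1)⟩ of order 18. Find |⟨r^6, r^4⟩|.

|⟨r^6⟩| = 3 and |⟨r^4⟩| = 9, so |H| is a multiple of lcm(3, 9) = 9 and divides |G| = 18.
Closing under the operation: H = {e, r, r^2, r^3, r^4, r^5, r^6, r^7, r^8}, so |H| = 9.

9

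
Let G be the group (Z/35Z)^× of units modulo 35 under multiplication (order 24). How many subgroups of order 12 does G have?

|G| = 24 and 12 | 24, so subgroups of order 12 are possible by Lagrange.
The subgroups of order 12 are: {1, 3, 4, 9, 11, 12, 13, 16, 17, 27, 29, 33}; {1, 2, 4, 8, 9, 11, 16, 18, 22, 23, 29, 32}; {1, 4, 6, 9, 11, 16, 19, 24, 26, 29, 31, 34}.
So G has 3 subgroups of order 12.

3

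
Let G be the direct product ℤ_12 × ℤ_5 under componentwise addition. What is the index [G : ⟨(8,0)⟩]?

20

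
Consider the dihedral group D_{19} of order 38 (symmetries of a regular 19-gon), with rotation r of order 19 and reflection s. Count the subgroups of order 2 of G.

|G| = 38 and 2 | 38, so subgroups of order 2 are possible by Lagrange.
The subgroups of order 2 are: {e, r^10s}; {e, r^11s}; {e, r^12s}; {e, r^13s}; … (19 in all).
So G has 19 subgroups of order 2.

19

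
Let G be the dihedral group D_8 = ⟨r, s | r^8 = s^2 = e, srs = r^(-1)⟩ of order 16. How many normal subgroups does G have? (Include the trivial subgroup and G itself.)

G has 19 subgroups. Checking conjugation-invariance by order — order 1: 1/1 normal; order 2: 1/9 normal; order 4: 1/5 normal; order 8: 3/3 normal; order 16: 1/1 normal.
Total normal subgroups: 7.

7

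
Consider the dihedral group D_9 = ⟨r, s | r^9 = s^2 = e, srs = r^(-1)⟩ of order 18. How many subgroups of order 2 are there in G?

9

|G| = 18 and 2 | 18, so subgroups of order 2 are possible by Lagrange.
The subgroups of order 2 are: {e, r^2s}; {e, r^3s}; {e, r^4s}; {e, r^5s}; … (9 in all).
So G has 9 subgroups of order 2.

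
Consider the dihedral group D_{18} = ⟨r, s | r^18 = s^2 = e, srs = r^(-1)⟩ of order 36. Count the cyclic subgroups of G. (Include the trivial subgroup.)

24

Group the elements of G by the cyclic subgroup they generate; each cyclic subgroup of order d accounts for φ(d) elements.
Cyclic subgroups by order — order 1: 1; order 2: 19; order 3: 1; order 6: 1; order 9: 1; order 18: 1.
Total: 24.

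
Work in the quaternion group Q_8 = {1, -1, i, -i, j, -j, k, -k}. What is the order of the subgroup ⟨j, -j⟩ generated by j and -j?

4

|⟨j⟩| = 4 and |⟨-j⟩| = 4, so |H| is a multiple of lcm(4, 4) = 4 and divides |G| = 8.
Closing under the operation: H = {1, -1, j, -j}, so |H| = 4.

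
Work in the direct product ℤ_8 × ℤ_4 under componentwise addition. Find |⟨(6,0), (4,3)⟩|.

|⟨(6,0)⟩| = 4 and |⟨(4,3)⟩| = 4, so |H| is a multiple of lcm(4, 4) = 4 and divides |G| = 32.
Closing under the operation: H = {(0,0), (0,1), (0,2), (0,3), (2,0), (2,1), (2,2), (2,3), (4,0), (4,1), (4,2), (4,3), (6,0), (6,1), (6,2), (6,3)}, so |H| = 16.

16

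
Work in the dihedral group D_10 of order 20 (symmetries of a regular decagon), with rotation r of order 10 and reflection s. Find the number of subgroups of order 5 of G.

|G| = 20 and 5 | 20, so subgroups of order 5 are possible by Lagrange.
The subgroups of order 5 are: {e, r^2, r^4, r^6, r^8}.
So G has 1 subgroup of order 5.

1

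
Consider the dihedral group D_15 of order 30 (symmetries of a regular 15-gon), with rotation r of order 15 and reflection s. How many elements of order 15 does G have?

8

The elements of order 15 are: r, r^2, r^4, r^7, r^8, r^11, r^13, r^14.
That's 8.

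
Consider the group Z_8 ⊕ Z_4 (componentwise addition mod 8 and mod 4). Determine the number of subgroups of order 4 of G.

|G| = 32 and 4 | 32, so subgroups of order 4 are possible by Lagrange.
The subgroups of order 4 are: {(0,0), (0,1), (0,2), (0,3)}; {(0,0), (0,2), (4,0), (4,2)}; {(0,0), (0,2), (4,1), (4,3)}; {(0,0), (2,0), (4,0), (6,0)}; … (7 in all).
So G has 7 subgroups of order 4.

7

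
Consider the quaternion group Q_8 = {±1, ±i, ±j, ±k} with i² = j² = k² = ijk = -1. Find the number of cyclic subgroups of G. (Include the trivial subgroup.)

Each element a generates a cyclic subgroup ⟨a⟩; distinct elements may generate the same one (a cyclic group of order d has φ(d) generators).
Cyclic subgroups by order — order 1: 1; order 2: 1; order 4: 3.
Total: 5.

5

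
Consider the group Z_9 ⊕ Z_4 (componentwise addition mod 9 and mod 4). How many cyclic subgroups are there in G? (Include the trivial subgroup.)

9

A cyclic subgroup of order d is generated by each of its φ(d) elements of order d, so the cyclic subgroups of order d number (#elements of order d)/φ(d).
Cyclic subgroups by order — order 1: 1; order 2: 1; order 3: 1; order 4: 1; order 6: 1; order 9: 1; order 12: 1; order 18: 1; order 36: 1.
Total: 9.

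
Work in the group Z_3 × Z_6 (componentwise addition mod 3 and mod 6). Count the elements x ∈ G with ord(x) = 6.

An element (a,b) has order lcm(ord(a), ord(b)); count pairs with lcm equal to 6.
Enumerating gives 8 such elements.

8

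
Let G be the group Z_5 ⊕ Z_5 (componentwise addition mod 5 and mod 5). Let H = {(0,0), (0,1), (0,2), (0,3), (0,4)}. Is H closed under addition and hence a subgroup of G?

Yes

|H| = 5 divides |G| = 25, consistent with Lagrange.
H contains the identity, every element's inverse is in H, and H is closed under +: it is a subgroup.
In fact H = ⟨(0,1)⟩.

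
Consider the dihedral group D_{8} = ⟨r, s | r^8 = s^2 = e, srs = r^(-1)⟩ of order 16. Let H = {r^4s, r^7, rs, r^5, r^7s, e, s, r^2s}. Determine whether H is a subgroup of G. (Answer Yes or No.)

r^5 ∈ H but its inverse r^3 ∉ H, so H is not a subgroup.

No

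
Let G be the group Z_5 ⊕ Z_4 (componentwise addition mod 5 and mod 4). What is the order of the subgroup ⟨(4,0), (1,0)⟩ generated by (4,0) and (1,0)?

|⟨(4,0)⟩| = 5 and |⟨(1,0)⟩| = 5, so |H| is a multiple of lcm(5, 5) = 5 and divides |G| = 20.
Closing under the operation: H = {(0,0), (1,0), (2,0), (3,0), (4,0)}, so |H| = 5.

5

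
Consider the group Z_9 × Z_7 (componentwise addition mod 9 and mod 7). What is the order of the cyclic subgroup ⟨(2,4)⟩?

The order of (2,4) in Z_9 × Z_7 is lcm(ord(2) in Z_9, ord(4) in Z_7).
ord(2) = 9 and ord(4) = 7, so |⟨(2,4)⟩| = lcm(9, 7) = 63.

63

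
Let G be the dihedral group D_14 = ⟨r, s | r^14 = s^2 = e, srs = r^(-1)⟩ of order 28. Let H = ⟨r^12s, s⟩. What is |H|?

14

|⟨r^12s⟩| = 2 and |⟨s⟩| = 2, so |H| is a multiple of lcm(2, 2) = 2 and divides |G| = 28.
Closing under the operation: H = {e, r^2, r^4, r^6, r^8, r^10, r^12, s, r^2s, r^4s, r^6s, r^8s, r^10s, r^12s}, so |H| = 14.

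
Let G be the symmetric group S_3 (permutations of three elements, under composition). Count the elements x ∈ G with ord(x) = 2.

3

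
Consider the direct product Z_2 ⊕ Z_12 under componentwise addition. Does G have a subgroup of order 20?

20 does not divide |G| = 24, so by Lagrange no subgroup of order 20 exists.

No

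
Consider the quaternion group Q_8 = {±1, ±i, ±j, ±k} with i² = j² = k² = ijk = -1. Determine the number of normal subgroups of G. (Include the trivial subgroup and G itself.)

6

G has 6 subgroups. Checking conjugation-invariance by order — order 1: 1/1 normal; order 2: 1/1 normal; order 4: 3/3 normal; order 8: 1/1 normal.
Total normal subgroups: 6.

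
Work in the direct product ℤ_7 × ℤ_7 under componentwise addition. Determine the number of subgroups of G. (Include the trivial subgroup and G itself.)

|G| = 49, so by Lagrange every subgroup order divides 49. Divisors: 1, 7, 49.
Subgroups by order — order 1: 1; order 7: 8; order 49: 1.
Total: 1 + 8 + 1 = 10.

10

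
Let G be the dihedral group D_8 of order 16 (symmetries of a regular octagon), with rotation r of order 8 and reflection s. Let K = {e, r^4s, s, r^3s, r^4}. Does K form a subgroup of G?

|K| = 5 does not divide |G| = 16, so by Lagrange K is not a subgroup.

No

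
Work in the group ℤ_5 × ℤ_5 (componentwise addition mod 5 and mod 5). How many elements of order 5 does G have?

An element (a,b) has order lcm(ord(a), ord(b)); count pairs with lcm equal to 5.
Enumerating gives 24 such elements.

24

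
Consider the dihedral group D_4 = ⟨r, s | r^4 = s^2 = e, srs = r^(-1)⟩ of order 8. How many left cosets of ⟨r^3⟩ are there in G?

2

|⟨r^3⟩| = 4 and |G| = 8.
By Lagrange, [G : H] = |G|/|H| = 8/4 = 2.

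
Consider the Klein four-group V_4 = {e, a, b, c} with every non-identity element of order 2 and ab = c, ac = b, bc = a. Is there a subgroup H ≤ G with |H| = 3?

3 does not divide |G| = 4, so by Lagrange no subgroup of order 3 exists.

No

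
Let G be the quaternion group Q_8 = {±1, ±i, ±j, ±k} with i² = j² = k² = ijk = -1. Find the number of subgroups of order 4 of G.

|G| = 8 and 4 | 8, so subgroups of order 4 are possible by Lagrange.
The subgroups of order 4 are: {1, -1, i, -i}; {1, -1, j, -j}; {1, -1, k, -k}.
So G has 3 subgroups of order 4.

3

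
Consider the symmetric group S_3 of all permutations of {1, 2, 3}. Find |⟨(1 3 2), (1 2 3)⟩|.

|⟨(1 3 2)⟩| = 3 and |⟨(1 2 3)⟩| = 3, so |H| is a multiple of lcm(3, 3) = 3 and divides |G| = 6.
Closing under the operation: H = {e, (1 2 3), (1 3 2)}, so |H| = 3.

3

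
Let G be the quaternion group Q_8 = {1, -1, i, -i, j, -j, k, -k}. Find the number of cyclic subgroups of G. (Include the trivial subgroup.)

5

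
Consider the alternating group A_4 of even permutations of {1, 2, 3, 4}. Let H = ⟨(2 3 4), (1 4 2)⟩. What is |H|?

|⟨(2 3 4)⟩| = 3 and |⟨(1 4 2)⟩| = 3, so |H| is a multiple of lcm(3, 3) = 3 and divides |G| = 12.
Closing {(2 3 4), (1 4 2)} under the group operation gives all of G, so |H| = 12.

12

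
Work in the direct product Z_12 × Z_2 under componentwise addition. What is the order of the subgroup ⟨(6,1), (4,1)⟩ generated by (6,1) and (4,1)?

12

|⟨(6,1)⟩| = 2 and |⟨(4,1)⟩| = 6, so |H| is a multiple of lcm(2, 6) = 6 and divides |G| = 24.
Closing under the operation: H = {(0,0), (0,1), (2,0), (2,1), (4,0), (4,1), (6,0), (6,1), (8,0), (8,1), (10,0), (10,1)}, so |H| = 12.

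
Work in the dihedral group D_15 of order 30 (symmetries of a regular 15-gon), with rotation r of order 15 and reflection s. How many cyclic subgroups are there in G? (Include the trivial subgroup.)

19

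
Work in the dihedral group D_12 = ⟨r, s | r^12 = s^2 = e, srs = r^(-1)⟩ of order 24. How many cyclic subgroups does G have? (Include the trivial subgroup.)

Group the elements of G by the cyclic subgroup they generate; each cyclic subgroup of order d accounts for φ(d) elements.
Cyclic subgroups by order — order 1: 1; order 2: 13; order 3: 1; order 4: 1; order 6: 1; order 12: 1.
Total: 18.

18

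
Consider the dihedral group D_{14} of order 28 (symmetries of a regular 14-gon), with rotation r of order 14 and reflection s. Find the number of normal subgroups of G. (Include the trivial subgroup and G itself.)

G has 28 subgroups. Checking conjugation-invariance by order — order 1: 1/1 normal; order 2: 1/15 normal; order 4: 0/7 normal; order 7: 1/1 normal; order 14: 3/3 normal; order 28: 1/1 normal.
Total normal subgroups: 7.

7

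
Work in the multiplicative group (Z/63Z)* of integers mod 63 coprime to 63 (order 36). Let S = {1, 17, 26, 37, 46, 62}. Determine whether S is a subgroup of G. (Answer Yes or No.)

|S| = 6 divides |G| = 36, consistent with Lagrange.
S contains the identity, every element's inverse is in S, and S is closed under ·: it is a subgroup.
In fact S = ⟨17⟩.

Yes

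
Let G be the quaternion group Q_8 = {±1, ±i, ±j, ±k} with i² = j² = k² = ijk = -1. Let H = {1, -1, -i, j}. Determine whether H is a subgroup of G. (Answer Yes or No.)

No

j ∈ H but its inverse -j ∉ H, so H is not a subgroup.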